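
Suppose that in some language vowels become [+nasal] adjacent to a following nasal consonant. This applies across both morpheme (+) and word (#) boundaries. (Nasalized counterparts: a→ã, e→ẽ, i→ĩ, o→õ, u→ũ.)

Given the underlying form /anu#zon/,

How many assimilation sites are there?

/a/ before nasal /n/ → [ã]
/o/ before nasal /n/ → [õ]
2 segments change.

2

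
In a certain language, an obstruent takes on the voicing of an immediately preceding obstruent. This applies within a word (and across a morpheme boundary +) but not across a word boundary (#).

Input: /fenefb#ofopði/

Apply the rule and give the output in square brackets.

[fenefp#ofopθi]

/b/ after /f/ (voiceless) → [p]
/ð/ after /p/ (voiceless) → [θ]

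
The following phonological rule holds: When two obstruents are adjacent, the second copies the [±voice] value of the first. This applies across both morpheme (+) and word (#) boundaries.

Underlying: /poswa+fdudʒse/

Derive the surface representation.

[poswa+ftudʒze]

/d/ after /f/ (voiceless) → [t]
/s/ after /dʒ/ (voiced) → [z]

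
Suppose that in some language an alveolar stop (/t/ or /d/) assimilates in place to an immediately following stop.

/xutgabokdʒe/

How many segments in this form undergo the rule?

/t/ before /g/ (velar) → [k]
1 segment changes.

1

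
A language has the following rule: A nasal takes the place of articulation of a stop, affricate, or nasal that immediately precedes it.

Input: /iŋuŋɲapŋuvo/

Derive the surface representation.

/ɲ/ after /ŋ/ (velar) → [ŋ]
/ŋ/ after /p/ (labial) → [m]

[iŋuŋŋapmuvo]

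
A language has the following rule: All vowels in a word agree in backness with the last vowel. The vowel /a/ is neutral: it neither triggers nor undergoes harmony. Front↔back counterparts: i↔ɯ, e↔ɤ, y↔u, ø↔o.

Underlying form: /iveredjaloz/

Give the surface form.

/i/ harmonizes with /o/ ([+back]) → [ɯ]
/e/ harmonizes with /o/ ([+back]) → [ɤ]
/e/ harmonizes with /o/ ([+back]) → [ɤ]

[ɯvɤrɤdjaloz]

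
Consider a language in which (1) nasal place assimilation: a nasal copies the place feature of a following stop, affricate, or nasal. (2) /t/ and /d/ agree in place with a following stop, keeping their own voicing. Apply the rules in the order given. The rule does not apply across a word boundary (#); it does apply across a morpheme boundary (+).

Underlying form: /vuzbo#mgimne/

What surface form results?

Rule 1: /m/ before /g/ (velar) → [ŋ]
Rule 1: /m/ before /n/ (alveolar) → [n]
After rule 1: vuzbo#ŋginne
Rule 2: no segment meets the rule's conditions; no change.

[vuzbo#ŋginne]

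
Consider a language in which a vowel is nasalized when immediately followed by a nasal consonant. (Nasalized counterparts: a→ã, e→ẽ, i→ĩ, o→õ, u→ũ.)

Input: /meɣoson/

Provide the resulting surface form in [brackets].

[meɣosõn]

/o/ before nasal /n/ → [õ]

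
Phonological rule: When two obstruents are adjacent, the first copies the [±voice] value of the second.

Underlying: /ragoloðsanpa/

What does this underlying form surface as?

/ð/ before /s/ (voiceless) → [θ]

[ragoloθsanpa]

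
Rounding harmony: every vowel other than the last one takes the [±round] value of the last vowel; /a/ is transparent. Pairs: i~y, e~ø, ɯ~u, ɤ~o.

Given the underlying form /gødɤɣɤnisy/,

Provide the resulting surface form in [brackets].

/ɤ/ harmonizes with /y/ ([+round]) → [o]
/ɤ/ harmonizes with /y/ ([+round]) → [o]
/i/ harmonizes with /y/ ([+round]) → [y]

[gødoɣonysy]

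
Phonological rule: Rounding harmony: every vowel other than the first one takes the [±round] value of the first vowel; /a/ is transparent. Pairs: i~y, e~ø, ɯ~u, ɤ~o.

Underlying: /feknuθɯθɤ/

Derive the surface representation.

[feknɯθɯθɤ]

/u/ harmonizes with /e/ ([-round]) → [ɯ]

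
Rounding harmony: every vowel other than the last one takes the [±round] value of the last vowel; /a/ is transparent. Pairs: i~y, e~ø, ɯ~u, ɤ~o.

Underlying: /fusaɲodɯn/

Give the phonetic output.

/u/ harmonizes with /ɯ/ ([-round]) → [ɯ]
/o/ harmonizes with /ɯ/ ([-round]) → [ɤ]

[fɯsaɲɤdɯn]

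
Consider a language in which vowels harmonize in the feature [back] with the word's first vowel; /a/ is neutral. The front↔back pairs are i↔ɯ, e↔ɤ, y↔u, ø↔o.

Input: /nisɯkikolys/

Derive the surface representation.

[nisikikølys]

/ɯ/ harmonizes with /i/ ([-back]) → [i]
/o/ harmonizes with /i/ ([-back]) → [ø]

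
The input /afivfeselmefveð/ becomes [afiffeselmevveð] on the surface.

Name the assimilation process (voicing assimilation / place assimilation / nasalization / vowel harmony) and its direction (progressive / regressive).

/v/→[f] /f/→[v].
Each target copies a feature from the following segment, so the direction is regressive.

voicing assimilation, regressive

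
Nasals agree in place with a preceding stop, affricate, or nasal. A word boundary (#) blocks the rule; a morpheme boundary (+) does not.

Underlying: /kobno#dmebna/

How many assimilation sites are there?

/n/ after /b/ (labial) → [m]
/m/ after /d/ (alveolar) → [n]
/n/ after /b/ (labial) → [m]
3 segments change.

3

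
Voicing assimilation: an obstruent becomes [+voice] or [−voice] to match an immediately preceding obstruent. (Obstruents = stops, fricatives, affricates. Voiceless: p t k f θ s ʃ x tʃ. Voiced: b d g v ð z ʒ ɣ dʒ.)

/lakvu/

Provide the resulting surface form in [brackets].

/v/ after /k/ (voiceless) → [f]

[lakfu]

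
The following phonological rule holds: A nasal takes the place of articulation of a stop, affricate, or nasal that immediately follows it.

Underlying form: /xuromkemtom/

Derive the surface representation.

[xuroŋkentom]

/m/ before /k/ (velar) → [ŋ]
/m/ before /t/ (alveolar) → [n]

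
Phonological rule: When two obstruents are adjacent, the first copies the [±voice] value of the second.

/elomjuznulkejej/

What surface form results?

[elomjuznulkejej]

no segment meets the rule's conditions; no change.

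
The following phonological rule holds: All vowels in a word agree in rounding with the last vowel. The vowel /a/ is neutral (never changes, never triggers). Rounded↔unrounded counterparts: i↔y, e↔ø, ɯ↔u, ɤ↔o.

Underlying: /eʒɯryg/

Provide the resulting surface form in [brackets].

[øʒuryg]

/e/ harmonizes with /y/ ([+round]) → [ø]
/ɯ/ harmonizes with /y/ ([+round]) → [u]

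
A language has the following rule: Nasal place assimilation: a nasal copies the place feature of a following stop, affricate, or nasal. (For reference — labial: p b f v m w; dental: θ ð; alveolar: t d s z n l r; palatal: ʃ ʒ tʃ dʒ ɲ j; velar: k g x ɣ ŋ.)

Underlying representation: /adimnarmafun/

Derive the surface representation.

[adinnarmafun]

/m/ before /n/ (alveolar) → [n]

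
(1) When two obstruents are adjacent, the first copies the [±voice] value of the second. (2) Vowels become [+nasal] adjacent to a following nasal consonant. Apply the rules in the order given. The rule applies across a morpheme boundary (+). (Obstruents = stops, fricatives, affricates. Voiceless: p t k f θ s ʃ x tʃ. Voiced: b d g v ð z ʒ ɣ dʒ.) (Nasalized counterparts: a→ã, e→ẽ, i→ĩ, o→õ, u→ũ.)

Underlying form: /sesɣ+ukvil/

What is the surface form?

Rule 1: /s/ before /ɣ/ (voiced) → [z]
Rule 1: /k/ before /v/ (voiced) → [g]
After rule 1: sezɣ+ugvil
Rule 2: no segment meets the rule's conditions; no change.

[sezɣ+ugvil]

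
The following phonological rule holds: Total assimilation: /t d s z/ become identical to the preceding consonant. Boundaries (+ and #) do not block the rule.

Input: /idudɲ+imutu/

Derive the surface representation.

[idudɲ+imutu]

no segment meets the rule's conditions; no change.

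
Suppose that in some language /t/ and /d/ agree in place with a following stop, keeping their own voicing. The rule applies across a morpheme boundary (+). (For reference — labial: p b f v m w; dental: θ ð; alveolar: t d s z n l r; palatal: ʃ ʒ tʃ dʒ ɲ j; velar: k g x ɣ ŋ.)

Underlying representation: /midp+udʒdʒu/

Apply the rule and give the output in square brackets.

[mibp+udʒdʒu]

/d/ before /p/ (labial) → [b]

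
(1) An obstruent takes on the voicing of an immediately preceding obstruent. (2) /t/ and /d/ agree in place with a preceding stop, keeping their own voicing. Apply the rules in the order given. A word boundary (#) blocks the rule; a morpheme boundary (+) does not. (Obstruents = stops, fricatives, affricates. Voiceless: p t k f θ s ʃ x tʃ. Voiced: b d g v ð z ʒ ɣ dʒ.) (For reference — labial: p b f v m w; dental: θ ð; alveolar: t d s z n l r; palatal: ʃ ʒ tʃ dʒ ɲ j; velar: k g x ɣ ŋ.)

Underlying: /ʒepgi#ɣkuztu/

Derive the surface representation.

[ʒepki#ɣguzdu]

Rule 1: /g/ after /p/ (voiceless) → [k]
Rule 1: /k/ after /ɣ/ (voiced) → [g]
Rule 1: /t/ after /z/ (voiced) → [d]
After rule 1: ʒepki#ɣguzdu
Rule 2: no segment meets the rule's conditions; no change.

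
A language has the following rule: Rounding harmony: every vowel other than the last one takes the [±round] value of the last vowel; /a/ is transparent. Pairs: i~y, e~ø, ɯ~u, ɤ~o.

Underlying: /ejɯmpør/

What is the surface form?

[øjumpør]

/e/ harmonizes with /ø/ ([+round]) → [ø]
/ɯ/ harmonizes with /ø/ ([+round]) → [u]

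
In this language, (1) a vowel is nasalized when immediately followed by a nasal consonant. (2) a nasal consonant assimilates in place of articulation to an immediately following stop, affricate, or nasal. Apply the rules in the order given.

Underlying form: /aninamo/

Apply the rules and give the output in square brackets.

[ãnĩnãmo]

Rule 1: /a/ before nasal /n/ → [ã]
Rule 1: /i/ before nasal /n/ → [ĩ]
Rule 1: /a/ before nasal /m/ → [ã]
After rule 1: ãnĩnãmo
Rule 2: no segment meets the rule's conditions; no change.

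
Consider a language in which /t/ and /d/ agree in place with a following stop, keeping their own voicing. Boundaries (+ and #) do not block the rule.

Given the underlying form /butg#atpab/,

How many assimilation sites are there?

2

/t/ before /g/ (velar) → [k]
/t/ before /p/ (labial) → [p]
2 segments change.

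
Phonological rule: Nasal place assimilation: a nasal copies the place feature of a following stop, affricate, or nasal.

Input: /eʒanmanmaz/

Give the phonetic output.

/n/ before /m/ (labial) → [m]
/n/ before /m/ (labial) → [m]

[eʒammammaz]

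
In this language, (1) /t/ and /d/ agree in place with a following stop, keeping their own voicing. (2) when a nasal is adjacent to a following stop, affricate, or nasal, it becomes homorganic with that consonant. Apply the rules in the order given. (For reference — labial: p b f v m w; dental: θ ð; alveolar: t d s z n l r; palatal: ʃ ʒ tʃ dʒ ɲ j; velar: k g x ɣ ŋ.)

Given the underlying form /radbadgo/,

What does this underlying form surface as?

Rule 1: /d/ before /b/ (labial) → [b]
Rule 1: /d/ before /g/ (velar) → [g]
After rule 1: rabbaggo
Rule 2: no segment meets the rule's conditions; no change.

[rabbaggo]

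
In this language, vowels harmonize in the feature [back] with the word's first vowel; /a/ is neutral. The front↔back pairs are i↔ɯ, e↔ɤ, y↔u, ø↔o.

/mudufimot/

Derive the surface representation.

/i/ harmonizes with /u/ ([+back]) → [ɯ]

[mudufɯmot]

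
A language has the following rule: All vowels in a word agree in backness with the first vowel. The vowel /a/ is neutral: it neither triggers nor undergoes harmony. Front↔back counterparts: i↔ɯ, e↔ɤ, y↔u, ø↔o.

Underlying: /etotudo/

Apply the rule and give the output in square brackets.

[etøtydø]

/o/ harmonizes with /e/ ([-back]) → [ø]
/u/ harmonizes with /e/ ([-back]) → [y]
/o/ harmonizes with /e/ ([-back]) → [ø]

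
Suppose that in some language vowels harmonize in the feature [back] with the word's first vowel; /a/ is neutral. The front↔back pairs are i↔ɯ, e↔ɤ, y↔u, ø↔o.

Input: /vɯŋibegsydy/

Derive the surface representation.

/i/ harmonizes with /ɯ/ ([+back]) → [ɯ]
/e/ harmonizes with /ɯ/ ([+back]) → [ɤ]
/y/ harmonizes with /ɯ/ ([+back]) → [u]
/y/ harmonizes with /ɯ/ ([+back]) → [u]

[vɯŋɯbɤgsudu]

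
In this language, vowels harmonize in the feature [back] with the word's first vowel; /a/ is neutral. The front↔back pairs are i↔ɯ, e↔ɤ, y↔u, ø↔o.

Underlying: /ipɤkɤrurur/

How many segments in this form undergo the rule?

/ɤ/ harmonizes with /i/ ([-back]) → [e]
/ɤ/ harmonizes with /i/ ([-back]) → [e]
/u/ harmonizes with /i/ ([-back]) → [y]
/u/ harmonizes with /i/ ([-back]) → [y]
4 segments change.

4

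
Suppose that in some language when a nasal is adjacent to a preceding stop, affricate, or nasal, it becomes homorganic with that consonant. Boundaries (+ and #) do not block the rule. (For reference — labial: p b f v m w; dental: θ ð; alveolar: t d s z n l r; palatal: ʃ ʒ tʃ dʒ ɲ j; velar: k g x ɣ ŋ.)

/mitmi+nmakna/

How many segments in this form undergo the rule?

/m/ after /t/ (alveolar) → [n]
/m/ after /n/ (alveolar) → [n]
/n/ after /k/ (velar) → [ŋ]
3 segments change.

3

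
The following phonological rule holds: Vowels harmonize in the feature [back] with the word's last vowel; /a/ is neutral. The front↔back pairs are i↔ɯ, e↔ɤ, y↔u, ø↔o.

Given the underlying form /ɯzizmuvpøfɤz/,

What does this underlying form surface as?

[ɯzɯzmuvpofɤz]

/i/ harmonizes with /ɤ/ ([+back]) → [ɯ]
/ø/ harmonizes with /ɤ/ ([+back]) → [o]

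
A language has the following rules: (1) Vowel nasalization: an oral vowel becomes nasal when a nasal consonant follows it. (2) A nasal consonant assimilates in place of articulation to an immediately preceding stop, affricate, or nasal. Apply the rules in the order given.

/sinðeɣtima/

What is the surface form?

[sĩnðeɣtĩma]

Rule 1: /i/ before nasal /n/ → [ĩ]
Rule 1: /i/ before nasal /m/ → [ĩ]
After rule 1: sĩnðeɣtĩma
Rule 2: no segment meets the rule's conditions; no change.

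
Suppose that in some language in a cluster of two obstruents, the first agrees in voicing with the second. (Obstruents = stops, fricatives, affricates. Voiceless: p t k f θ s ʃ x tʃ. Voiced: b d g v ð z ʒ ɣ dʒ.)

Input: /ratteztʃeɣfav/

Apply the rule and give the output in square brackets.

/z/ before /tʃ/ (voiceless) → [s]
/ɣ/ before /f/ (voiceless) → [x]

[rattestʃexfav]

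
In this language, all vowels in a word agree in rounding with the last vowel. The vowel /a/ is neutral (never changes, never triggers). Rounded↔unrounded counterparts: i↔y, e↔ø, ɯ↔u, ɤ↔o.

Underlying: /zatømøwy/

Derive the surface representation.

[zatømøwy]

no segment meets the rule's conditions; no change.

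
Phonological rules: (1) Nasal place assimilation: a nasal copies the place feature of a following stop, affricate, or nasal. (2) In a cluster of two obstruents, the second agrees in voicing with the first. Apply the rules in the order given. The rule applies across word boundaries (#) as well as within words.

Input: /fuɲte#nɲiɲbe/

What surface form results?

[funte#ɲɲimbe]

Rule 1: /ɲ/ before /t/ (alveolar) → [n]
Rule 1: /n/ before /ɲ/ (palatal) → [ɲ]
Rule 1: /ɲ/ before /b/ (labial) → [m]
After rule 1: funte#ɲɲimbe
Rule 2: no segment meets the rule's conditions; no change.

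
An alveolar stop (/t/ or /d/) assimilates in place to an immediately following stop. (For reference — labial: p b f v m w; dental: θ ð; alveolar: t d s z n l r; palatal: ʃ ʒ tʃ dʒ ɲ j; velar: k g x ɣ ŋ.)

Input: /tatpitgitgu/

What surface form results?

[tappikgikgu]

/t/ before /p/ (labial) → [p]
/t/ before /g/ (velar) → [k]
/t/ before /g/ (velar) → [k]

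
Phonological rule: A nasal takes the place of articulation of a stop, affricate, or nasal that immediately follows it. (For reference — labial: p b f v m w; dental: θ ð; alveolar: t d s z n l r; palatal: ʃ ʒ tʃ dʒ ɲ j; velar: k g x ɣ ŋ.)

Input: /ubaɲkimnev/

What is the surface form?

[ubaŋkinnev]

/ɲ/ before /k/ (velar) → [ŋ]
/m/ before /n/ (alveolar) → [n]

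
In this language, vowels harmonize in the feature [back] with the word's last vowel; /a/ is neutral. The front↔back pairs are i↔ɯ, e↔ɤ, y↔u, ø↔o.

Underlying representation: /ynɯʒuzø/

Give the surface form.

/ɯ/ harmonizes with /ø/ ([-back]) → [i]
/u/ harmonizes with /ø/ ([-back]) → [y]

[yniʒyzø]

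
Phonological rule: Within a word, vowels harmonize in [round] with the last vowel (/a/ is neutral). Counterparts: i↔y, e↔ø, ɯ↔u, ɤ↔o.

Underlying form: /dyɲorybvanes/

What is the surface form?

[diɲɤribvanes]

/y/ harmonizes with /e/ ([-round]) → [i]
/o/ harmonizes with /e/ ([-round]) → [ɤ]
/y/ harmonizes with /e/ ([-round]) → [i]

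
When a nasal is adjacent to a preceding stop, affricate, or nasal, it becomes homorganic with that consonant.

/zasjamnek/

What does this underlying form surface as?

/n/ after /m/ (labial) → [m]

[zasjammek]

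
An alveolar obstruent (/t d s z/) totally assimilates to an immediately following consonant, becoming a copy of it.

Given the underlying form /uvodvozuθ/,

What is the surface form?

/d/ before /v/ → [v] (total assimilation)

[uvovvozuθ]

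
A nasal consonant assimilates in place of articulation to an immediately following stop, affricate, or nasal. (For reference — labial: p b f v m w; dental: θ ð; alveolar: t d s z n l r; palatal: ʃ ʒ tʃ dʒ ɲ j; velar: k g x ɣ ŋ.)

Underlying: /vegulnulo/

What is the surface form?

no segment meets the rule's conditions; no change.

[vegulnulo]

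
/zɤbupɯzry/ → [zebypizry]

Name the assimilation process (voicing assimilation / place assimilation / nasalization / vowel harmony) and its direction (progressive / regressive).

vowel harmony, regressive

/ɤ/→[e] /u/→[y] /ɯ/→[i].
Vowels agree with the last vowel, so the harmony is regressive.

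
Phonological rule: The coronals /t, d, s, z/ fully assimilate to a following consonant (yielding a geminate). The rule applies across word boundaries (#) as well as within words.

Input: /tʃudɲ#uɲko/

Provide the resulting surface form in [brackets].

[tʃuɲɲ#uɲko]

/d/ before /ɲ/ → [ɲ] (total assimilation)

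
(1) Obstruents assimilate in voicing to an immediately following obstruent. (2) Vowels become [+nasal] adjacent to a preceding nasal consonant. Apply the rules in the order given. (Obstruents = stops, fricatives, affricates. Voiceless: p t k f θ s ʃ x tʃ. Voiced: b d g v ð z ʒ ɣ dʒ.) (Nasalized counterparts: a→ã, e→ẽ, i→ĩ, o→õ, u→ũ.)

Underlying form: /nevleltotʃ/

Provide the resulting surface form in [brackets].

[nẽvleltotʃ]

Rule 1: no segment meets the rule's conditions; no change.
After rule 1: nevleltotʃ
Rule 2: /e/ after nasal /n/ → [ẽ]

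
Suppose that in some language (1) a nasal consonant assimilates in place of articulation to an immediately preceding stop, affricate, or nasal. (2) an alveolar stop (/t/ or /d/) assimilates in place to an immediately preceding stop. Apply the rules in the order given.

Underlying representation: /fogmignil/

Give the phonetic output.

[fogŋigŋil]

Rule 1: /m/ after /g/ (velar) → [ŋ]
Rule 1: /n/ after /g/ (velar) → [ŋ]
After rule 1: fogŋigŋil
Rule 2: no segment meets the rule's conditions; no change.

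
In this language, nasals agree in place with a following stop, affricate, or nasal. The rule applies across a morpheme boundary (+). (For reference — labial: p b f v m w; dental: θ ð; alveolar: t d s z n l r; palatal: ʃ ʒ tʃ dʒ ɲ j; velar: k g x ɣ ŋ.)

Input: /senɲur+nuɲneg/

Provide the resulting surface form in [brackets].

/n/ before /ɲ/ (palatal) → [ɲ]
/ɲ/ before /n/ (alveolar) → [n]

[seɲɲur+nunneg]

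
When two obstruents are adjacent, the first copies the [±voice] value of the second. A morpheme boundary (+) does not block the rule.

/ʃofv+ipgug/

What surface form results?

[ʃovv+ibgug]

/f/ before /v/ (voiced) → [v]
/p/ before /g/ (voiced) → [b]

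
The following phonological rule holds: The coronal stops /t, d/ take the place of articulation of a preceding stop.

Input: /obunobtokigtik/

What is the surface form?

[obunobpokigkik]

/t/ after /b/ (labial) → [p]
/t/ after /g/ (velar) → [k]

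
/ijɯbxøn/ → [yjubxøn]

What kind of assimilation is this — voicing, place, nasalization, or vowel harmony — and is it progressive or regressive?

/i/→[y] /ɯ/→[u].
Vowels agree with the last vowel, so the harmony is regressive.

vowel harmony, regressive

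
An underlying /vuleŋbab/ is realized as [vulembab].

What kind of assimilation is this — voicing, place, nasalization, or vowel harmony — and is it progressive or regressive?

place assimilation, regressive

/ŋ/→[m].
Each target copies a feature from the following segment, so the direction is regressive.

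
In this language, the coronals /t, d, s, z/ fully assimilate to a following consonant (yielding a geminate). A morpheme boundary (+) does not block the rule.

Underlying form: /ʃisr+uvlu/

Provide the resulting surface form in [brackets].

[ʃirr+uvlu]

/s/ before /r/ → [r] (total assimilation)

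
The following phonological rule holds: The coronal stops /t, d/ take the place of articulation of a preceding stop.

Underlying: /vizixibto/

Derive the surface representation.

[vizixibpo]

/t/ after /b/ (labial) → [p]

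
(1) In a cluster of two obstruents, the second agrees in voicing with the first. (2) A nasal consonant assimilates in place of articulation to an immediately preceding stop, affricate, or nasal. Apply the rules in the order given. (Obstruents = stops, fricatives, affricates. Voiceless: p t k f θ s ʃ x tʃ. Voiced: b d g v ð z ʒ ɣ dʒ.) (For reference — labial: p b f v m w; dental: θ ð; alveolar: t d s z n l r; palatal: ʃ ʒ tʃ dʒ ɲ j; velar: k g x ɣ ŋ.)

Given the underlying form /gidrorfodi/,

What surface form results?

Rule 1: no segment meets the rule's conditions; no change.
After rule 1: gidrorfodi
Rule 2: no segment meets the rule's conditions; no change.

[gidrorfodi]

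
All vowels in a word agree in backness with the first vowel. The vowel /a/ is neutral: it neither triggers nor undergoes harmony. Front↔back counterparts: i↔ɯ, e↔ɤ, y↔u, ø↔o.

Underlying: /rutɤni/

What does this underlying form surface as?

[rutɤnɯ]

/i/ harmonizes with /u/ ([+back]) → [ɯ]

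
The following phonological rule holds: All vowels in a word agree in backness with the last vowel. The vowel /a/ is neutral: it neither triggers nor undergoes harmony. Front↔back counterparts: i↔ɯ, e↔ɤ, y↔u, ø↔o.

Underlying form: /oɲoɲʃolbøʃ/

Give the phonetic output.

[øɲøɲʃølbøʃ]

/o/ harmonizes with /ø/ ([-back]) → [ø]
/o/ harmonizes with /ø/ ([-back]) → [ø]
/o/ harmonizes with /ø/ ([-back]) → [ø]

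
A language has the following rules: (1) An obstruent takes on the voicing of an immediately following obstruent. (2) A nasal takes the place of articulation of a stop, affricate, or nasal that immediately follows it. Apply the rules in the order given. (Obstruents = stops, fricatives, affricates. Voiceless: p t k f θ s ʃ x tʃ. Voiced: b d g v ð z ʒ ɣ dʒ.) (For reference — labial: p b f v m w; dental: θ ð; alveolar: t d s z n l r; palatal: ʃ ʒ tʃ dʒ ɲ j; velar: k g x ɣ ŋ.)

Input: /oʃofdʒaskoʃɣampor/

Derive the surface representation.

[oʃovdʒaskoʒɣampor]

Rule 1: /f/ before /dʒ/ (voiced) → [v]
Rule 1: /ʃ/ before /ɣ/ (voiced) → [ʒ]
After rule 1: oʃovdʒaskoʒɣampor
Rule 2: no segment meets the rule's conditions; no change.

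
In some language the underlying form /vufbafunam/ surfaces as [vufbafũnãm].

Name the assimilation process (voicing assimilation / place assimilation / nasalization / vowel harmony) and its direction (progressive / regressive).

/u/→[ũ] /a/→[ã].
Each target copies a feature from the following segment, so the direction is regressive.

nasalization, regressive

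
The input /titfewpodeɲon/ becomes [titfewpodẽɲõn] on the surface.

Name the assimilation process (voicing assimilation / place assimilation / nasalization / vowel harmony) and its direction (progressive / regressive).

/e/→[ẽ] /o/→[õ].
Each target copies a feature from the following segment, so the direction is regressive.

nasalization, regressive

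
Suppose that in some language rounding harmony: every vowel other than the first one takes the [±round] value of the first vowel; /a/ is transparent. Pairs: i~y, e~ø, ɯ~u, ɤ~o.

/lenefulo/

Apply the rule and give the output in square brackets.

/u/ harmonizes with /e/ ([-round]) → [ɯ]
/o/ harmonizes with /e/ ([-round]) → [ɤ]

[lenefɯlɤ]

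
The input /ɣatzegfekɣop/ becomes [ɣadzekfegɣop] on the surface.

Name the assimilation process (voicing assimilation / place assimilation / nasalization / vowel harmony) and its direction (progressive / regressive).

voicing assimilation, regressive

/t/→[d] /g/→[k] /k/→[g].
Each target copies a feature from the following segment, so the direction is regressive.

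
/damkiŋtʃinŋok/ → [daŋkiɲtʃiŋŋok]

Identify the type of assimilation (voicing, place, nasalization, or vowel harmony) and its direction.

place assimilation, regressive

/m/→[ŋ] /ŋ/→[ɲ] /n/→[ŋ].
Each target copies a feature from the following segment, so the direction is regressive.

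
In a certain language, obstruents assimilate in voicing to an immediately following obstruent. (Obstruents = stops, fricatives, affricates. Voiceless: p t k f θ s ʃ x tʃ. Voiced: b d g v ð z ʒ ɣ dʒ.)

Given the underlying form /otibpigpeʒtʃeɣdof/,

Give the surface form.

[otippikpeʃtʃeɣdof]

/b/ before /p/ (voiceless) → [p]
/g/ before /p/ (voiceless) → [k]
/ʒ/ before /tʃ/ (voiceless) → [ʃ]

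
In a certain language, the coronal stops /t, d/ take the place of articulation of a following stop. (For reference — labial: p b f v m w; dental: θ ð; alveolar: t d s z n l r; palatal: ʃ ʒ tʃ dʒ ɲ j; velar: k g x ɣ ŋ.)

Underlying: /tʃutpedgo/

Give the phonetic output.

[tʃuppeggo]

/t/ before /p/ (labial) → [p]
/d/ before /g/ (velar) → [g]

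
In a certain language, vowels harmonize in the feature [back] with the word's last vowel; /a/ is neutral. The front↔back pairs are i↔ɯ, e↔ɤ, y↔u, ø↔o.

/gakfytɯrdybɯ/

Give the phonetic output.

[gakfutɯrdubɯ]

/y/ harmonizes with /ɯ/ ([+back]) → [u]
/y/ harmonizes with /ɯ/ ([+back]) → [u]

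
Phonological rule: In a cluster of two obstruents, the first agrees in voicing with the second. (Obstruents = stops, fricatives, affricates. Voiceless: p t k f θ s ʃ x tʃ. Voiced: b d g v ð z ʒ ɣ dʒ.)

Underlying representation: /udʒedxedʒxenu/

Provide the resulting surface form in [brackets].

[udʒetxetʃxenu]

/d/ before /x/ (voiceless) → [t]
/dʒ/ before /x/ (voiceless) → [tʃ]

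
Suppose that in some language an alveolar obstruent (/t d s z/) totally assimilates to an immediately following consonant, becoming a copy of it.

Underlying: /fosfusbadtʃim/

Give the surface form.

[foffubbatʃtʃim]

/s/ before /f/ → [f] (total assimilation)
/s/ before /b/ → [b] (total assimilation)
/d/ before /tʃ/ → [tʃ] (total assimilation)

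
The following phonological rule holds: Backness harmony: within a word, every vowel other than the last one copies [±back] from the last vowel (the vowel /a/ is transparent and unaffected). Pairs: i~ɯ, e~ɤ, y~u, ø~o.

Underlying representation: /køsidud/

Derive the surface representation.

[kosɯdud]

/ø/ harmonizes with /u/ ([+back]) → [o]
/i/ harmonizes with /u/ ([+back]) → [ɯ]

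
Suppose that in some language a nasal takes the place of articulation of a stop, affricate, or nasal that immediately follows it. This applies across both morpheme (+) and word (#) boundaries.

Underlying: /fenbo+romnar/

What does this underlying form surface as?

[fembo+ronnar]

/n/ before /b/ (labial) → [m]
/m/ before /n/ (alveolar) → [n]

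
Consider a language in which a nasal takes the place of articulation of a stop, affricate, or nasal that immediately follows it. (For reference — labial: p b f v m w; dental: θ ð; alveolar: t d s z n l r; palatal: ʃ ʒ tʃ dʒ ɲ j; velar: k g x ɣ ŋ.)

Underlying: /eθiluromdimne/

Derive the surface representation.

/m/ before /d/ (alveolar) → [n]
/m/ before /n/ (alveolar) → [n]

[eθilurondinne]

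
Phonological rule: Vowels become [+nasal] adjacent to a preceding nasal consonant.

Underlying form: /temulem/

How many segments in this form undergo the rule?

/u/ after nasal /m/ → [ũ]
1 segment changes.

1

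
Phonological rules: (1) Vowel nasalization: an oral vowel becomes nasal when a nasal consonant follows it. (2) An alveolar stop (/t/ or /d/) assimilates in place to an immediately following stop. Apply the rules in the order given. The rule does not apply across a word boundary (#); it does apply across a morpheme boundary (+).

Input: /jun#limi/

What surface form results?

[jũn#lĩmi]

Rule 1: /u/ before nasal /n/ → [ũ]
Rule 1: /i/ before nasal /m/ → [ĩ]
After rule 1: jũn#lĩmi
Rule 2: no segment meets the rule's conditions; no change.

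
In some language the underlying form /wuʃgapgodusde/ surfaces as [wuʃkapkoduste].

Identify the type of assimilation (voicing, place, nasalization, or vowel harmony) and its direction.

voicing assimilation, progressive

/g/→[k] /g/→[k] /d/→[t].
Each target copies a feature from the preceding segment, so the direction is progressive.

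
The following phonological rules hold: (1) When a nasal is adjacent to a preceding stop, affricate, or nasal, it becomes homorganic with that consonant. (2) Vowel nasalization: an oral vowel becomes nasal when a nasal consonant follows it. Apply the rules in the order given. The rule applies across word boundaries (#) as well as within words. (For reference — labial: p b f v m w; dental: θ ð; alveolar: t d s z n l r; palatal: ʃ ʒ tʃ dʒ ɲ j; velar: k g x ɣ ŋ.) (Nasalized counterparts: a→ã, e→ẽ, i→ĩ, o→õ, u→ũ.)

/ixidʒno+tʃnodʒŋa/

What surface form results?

[ixidʒɲo+tʃɲodʒɲa]

Rule 1: /n/ after /dʒ/ (palatal) → [ɲ]
Rule 1: /n/ after /tʃ/ (palatal) → [ɲ]
Rule 1: /ŋ/ after /dʒ/ (palatal) → [ɲ]
After rule 1: ixidʒɲo+tʃɲodʒɲa
Rule 2: no segment meets the rule's conditions; no change.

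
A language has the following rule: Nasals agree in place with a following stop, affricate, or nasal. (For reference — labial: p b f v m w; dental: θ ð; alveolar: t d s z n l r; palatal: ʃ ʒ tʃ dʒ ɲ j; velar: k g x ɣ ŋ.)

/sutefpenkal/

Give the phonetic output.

/n/ before /k/ (velar) → [ŋ]

[sutefpeŋkal]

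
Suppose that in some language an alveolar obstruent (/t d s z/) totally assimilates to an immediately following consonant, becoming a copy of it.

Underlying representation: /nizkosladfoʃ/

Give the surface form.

/z/ before /k/ → [k] (total assimilation)
/s/ before /l/ → [l] (total assimilation)
/d/ before /f/ → [f] (total assimilation)

[nikkollaffoʃ]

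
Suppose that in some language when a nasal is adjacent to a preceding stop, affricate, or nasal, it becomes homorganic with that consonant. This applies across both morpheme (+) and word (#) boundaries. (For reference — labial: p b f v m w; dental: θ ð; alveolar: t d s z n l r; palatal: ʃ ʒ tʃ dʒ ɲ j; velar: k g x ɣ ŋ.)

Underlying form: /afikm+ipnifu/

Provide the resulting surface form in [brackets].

/m/ after /k/ (velar) → [ŋ]
/n/ after /p/ (labial) → [m]

[afikŋ+ipmifu]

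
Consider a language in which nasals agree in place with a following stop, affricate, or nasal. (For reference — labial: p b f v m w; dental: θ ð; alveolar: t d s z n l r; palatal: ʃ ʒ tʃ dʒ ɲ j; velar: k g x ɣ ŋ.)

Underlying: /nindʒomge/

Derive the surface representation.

[niɲdʒoŋge]

/n/ before /dʒ/ (palatal) → [ɲ]
/m/ before /g/ (velar) → [ŋ]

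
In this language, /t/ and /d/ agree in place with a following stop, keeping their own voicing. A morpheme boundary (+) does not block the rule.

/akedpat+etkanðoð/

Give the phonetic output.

/d/ before /p/ (labial) → [b]
/t/ before /k/ (velar) → [k]

[akebpat+ekkanðoð]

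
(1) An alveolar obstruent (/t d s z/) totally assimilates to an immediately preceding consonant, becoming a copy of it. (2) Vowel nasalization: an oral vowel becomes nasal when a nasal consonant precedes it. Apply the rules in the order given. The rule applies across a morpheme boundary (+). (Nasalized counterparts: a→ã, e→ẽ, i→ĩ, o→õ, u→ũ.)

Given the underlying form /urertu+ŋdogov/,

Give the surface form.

[urerru+ŋŋõgov]

Rule 1: /t/ after /r/ → [r] (total assimilation)
Rule 1: /d/ after /ŋ/ → [ŋ] (total assimilation)
After rule 1: urerru+ŋŋogov
Rule 2: /o/ after nasal /ŋ/ → [õ]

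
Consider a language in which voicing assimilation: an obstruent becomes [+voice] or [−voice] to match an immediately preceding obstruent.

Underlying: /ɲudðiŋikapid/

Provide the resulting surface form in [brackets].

no segment meets the rule's conditions; no change.

[ɲudðiŋikapid]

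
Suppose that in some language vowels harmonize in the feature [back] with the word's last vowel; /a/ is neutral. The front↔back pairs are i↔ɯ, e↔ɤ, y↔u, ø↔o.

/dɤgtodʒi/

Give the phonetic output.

[degtødʒi]

/ɤ/ harmonizes with /i/ ([-back]) → [e]
/o/ harmonizes with /i/ ([-back]) → [ø]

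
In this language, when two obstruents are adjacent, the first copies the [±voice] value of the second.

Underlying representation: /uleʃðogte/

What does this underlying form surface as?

[uleʒðokte]

/ʃ/ before /ð/ (voiced) → [ʒ]
/g/ before /t/ (voiceless) → [k]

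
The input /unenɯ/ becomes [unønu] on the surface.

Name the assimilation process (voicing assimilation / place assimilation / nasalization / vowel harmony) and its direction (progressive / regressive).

vowel harmony, progressive

/e/→[ø] /ɯ/→[u].
Vowels agree with the first vowel, so the harmony is progressive.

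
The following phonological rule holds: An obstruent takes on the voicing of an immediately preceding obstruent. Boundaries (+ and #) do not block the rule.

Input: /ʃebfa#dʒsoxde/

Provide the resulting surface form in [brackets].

[ʃebva#dʒzoxte]

/f/ after /b/ (voiced) → [v]
/s/ after /dʒ/ (voiced) → [z]
/d/ after /x/ (voiceless) → [t]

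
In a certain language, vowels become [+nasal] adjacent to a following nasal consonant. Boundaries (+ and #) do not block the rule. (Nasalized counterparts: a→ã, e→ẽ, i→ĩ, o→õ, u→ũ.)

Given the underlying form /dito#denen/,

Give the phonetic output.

[dito#dẽnẽn]

/e/ before nasal /n/ → [ẽ]
/e/ before nasal /n/ → [ẽ]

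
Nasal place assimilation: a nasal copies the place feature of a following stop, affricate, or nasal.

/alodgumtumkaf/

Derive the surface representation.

[alodguntuŋkaf]

/m/ before /t/ (alveolar) → [n]
/m/ before /k/ (velar) → [ŋ]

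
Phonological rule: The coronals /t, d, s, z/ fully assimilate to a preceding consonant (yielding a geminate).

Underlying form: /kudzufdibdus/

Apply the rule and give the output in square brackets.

/z/ after /d/ → [d] (total assimilation)
/d/ after /f/ → [f] (total assimilation)
/d/ after /b/ → [b] (total assimilation)

[kudduffibbus]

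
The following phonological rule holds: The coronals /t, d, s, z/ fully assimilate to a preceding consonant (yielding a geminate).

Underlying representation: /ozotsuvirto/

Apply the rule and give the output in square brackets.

/s/ after /t/ → [t] (total assimilation)
/t/ after /r/ → [r] (total assimilation)

[ozottuvirro]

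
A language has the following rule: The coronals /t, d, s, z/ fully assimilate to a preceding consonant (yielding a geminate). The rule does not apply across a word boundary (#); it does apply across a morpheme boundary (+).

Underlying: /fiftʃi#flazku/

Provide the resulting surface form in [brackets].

no segment meets the rule's conditions; no change.

[fiftʃi#flazku]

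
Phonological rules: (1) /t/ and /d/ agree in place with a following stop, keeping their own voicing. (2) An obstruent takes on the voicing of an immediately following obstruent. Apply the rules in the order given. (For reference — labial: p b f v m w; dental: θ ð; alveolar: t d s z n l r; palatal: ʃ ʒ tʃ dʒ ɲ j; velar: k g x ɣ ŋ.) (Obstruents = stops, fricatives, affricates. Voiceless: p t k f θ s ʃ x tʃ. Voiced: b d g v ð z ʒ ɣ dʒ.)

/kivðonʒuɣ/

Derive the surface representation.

Rule 1: no segment meets the rule's conditions; no change.
After rule 1: kivðonʒuɣ
Rule 2: no segment meets the rule's conditions; no change.

[kivðonʒuɣ]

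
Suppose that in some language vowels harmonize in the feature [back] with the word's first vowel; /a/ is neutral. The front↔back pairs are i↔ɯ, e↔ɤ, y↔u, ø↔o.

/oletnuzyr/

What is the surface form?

/e/ harmonizes with /o/ ([+back]) → [ɤ]
/y/ harmonizes with /o/ ([+back]) → [u]

[olɤtnuzur]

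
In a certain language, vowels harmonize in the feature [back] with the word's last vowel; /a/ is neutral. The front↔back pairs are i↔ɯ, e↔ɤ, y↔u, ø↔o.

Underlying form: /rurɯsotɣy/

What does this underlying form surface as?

/u/ harmonizes with /y/ ([-back]) → [y]
/ɯ/ harmonizes with /y/ ([-back]) → [i]
/o/ harmonizes with /y/ ([-back]) → [ø]

[ryrisøtɣy]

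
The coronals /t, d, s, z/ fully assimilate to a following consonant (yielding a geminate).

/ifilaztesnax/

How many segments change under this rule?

/z/ before /t/ → [t] (total assimilation)
/s/ before /n/ → [n] (total assimilation)
2 segments change.

2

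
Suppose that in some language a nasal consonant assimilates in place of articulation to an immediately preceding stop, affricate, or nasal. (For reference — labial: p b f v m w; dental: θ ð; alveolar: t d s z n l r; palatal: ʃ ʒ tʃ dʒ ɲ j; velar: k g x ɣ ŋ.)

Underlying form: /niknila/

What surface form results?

[nikŋila]

/n/ after /k/ (velar) → [ŋ]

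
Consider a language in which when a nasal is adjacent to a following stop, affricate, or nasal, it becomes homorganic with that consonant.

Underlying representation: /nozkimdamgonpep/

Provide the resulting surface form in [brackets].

[nozkindaŋgompep]

/m/ before /d/ (alveolar) → [n]
/m/ before /g/ (velar) → [ŋ]
/n/ before /p/ (labial) → [m]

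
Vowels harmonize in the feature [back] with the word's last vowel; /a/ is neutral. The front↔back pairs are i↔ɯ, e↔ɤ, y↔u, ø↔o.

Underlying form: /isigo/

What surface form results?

[ɯsɯgo]

/i/ harmonizes with /o/ ([+back]) → [ɯ]
/i/ harmonizes with /o/ ([+back]) → [ɯ]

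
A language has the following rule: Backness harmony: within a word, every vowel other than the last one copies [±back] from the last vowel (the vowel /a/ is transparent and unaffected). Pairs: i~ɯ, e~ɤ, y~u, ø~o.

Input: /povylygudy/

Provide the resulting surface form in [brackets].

/o/ harmonizes with /y/ ([-back]) → [ø]
/u/ harmonizes with /y/ ([-back]) → [y]

[pøvylygydy]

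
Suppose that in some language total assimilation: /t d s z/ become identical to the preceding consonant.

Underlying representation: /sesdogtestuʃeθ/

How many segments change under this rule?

3

/d/ after /s/ → [s] (total assimilation)
/t/ after /g/ → [g] (total assimilation)
/t/ after /s/ → [s] (total assimilation)
3 segments change.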